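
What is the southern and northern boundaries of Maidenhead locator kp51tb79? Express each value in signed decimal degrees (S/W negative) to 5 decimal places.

Field K=10, P=15: +10·20° lon, +15·10° lat → SW at lon 20°, lat 60°.
Square 5, 1: +5·2° lon, +1·1° lat → SW at lon 30°, lat 61°.
Subsquare t=19, b=1: +19·0.0833333° lon, +1·0.0416667° lat → SW at lon 31.5833°, lat 61.0417°.
Extended square 7, 9: +7·0.00833333° lon, +9·0.00416667° lat → SW at lon 31.6417°, lat 61.0792°.
Cell spans 0.00833333° lon × 0.00416667° lat.
south 61.07917, north 61.08333.

61.07917, 61.08333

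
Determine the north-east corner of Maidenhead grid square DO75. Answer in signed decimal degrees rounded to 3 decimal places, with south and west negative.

Field D=3, O=14: +3·20° lon, +14·10° lat → SW at lon -120°, lat 50°.
Square 7, 5: +7·2° lon, +5·1° lat → SW at lon -106°, lat 55°.
Cell spans 2° lon × 1° lat. NE corner is SW corner plus one full cell.
latitude 56.000, longitude -104.000.

56.000, -104.000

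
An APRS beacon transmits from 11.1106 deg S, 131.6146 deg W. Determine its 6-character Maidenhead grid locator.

CH48ev

Shift to the Maidenhead origin (180°W, 90°S): lon 48.3854, lat 78.8894.
Field: 48.3854/20 → 2 → C, 78.8894/10 → 7 → H; chars CH.
Square: 8.3854/2 → 4, 8.8894/1 → 8; chars 48.
Subsquare: 0.3854/0.0833333 → 4 → e, 0.8894/0.0416667 → 21 → v; chars ev.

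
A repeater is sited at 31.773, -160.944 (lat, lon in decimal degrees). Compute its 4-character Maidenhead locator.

Shift to the Maidenhead origin (180°W, 90°S): lon 19.06, lat 121.77.
Field: lon ⌊19.06/20⌋ = 0 → A; lat ⌊121.77/10⌋ = 12 → M.
Square: lon ⌊19.06/2⌋ = 9; lat ⌊1.77/1⌋ = 1.

AM91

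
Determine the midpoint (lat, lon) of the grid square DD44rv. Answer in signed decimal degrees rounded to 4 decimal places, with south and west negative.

-55.1042, -110.5417

Field D=3, D=3: +3·20° lon, +3·10° lat → SW at lon -120°, lat -60°.
Square 4, 4: +4·2° lon, +4·1° lat → SW at lon -112°, lat -56°.
Subsquare r=17, v=21: +17·0.0833333° lon, +21·0.0416667° lat → SW at lon -110.583°, lat -55.125°.
Cell spans 0.0833333° lon × 0.0416667° lat. Centre is SW corner plus half of each.
latitude -55.1042, longitude -110.5417.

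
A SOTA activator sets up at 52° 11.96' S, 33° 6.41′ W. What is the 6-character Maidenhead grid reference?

Shift to the Maidenhead origin (180°W, 90°S): lon 146.8932, lat 37.8007.
Field: 146.8932/20 → 7 → H, 37.8007/10 → 3 → D; chars HD.
Square: 6.8932/2 → 3, 7.8007/1 → 7; chars 37.
Subsquare: 0.8932/0.0833333 → 10 → k, 0.8007/0.0416667 → 19 → t; chars kt.

HD37kt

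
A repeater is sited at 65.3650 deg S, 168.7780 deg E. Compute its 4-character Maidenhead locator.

RC44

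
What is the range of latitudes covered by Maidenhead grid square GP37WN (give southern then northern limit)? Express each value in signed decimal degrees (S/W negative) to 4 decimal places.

Field G=6, P=15: +6·20° lon, +15·10° lat → SW at lon -60°, lat 60°.
Square 3, 7: +3·2° lon, +7·1° lat → SW at lon -54°, lat 67°.
Subsquare w=22, n=13: +22·0.0833333° lon, +13·0.0416667° lat → SW at lon -52.1667°, lat 67.5417°.
Cell spans 0.0833333° lon × 0.0416667° lat.
south 67.5417, north 67.5833.

67.5417, 67.5833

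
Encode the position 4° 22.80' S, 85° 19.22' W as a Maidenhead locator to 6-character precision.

EI75io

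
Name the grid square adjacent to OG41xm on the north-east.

Longitude subsquare x = 23; +1 → 24, wraps to 0 = a, carry into square.
Longitude square 4; +1 → 5.
Latitude subsquare m = 12; +1 → 13 = n.

OG51an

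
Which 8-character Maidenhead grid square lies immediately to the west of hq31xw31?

HQ31xw21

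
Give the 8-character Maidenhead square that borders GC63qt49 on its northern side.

GC63qu40

Latitude extended square 9; +1 → 10, wraps to 0, carry into subsquare.
Latitude subsquare t = 19; +1 → 20 = u.
The longitude characters are unchanged.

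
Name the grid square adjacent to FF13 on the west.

FF03

Longitude square 1; −1 → 0.
The latitude characters are unchanged.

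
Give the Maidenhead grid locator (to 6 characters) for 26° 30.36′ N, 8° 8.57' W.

Shift to the Maidenhead origin (180°W, 90°S): lon 171.8572, lat 116.5060.
Field: 171.8572/20 → 8 → I, 116.5060/10 → 11 → L; chars IL.
Square: 11.8572/2 → 5, 6.5060/1 → 6; chars 56.
Subsquare: 1.8572/0.0833333 → 22 → w, 0.5060/0.0416667 → 12 → m; chars wm.

IL56wm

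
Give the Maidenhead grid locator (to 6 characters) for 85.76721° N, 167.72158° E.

RR35us

Offset from 180°W / 90°S: lon 347.7216°, lat 175.7672°.
Field: lon ⌊347.7216/20⌋ = 17 → R; lat ⌊175.7672/10⌋ = 17 → R.
Square: lon ⌊7.7216/2⌋ = 3; lat ⌊5.7672/1⌋ = 5.
Subsquare: lon ⌊1.7216/0.0833333⌋ = 20 → u; lat ⌊0.7672/0.0416667⌋ = 18 → s.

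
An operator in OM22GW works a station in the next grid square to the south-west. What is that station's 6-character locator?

OM22fv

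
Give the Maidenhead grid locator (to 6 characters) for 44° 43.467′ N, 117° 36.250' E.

Offset from 180°W / 90°S: lon 297.6042°, lat 134.7244°.
Field: lon ⌊297.6042/20⌋ = 14 → O; lat ⌊134.7244/10⌋ = 13 → N.
Square: lon ⌊17.6042/2⌋ = 8; lat ⌊4.7244/1⌋ = 4.
Subsquare: lon ⌊1.6042/0.0833333⌋ = 19 → t; lat ⌊0.7244/0.0416667⌋ = 17 → r.

ON84tr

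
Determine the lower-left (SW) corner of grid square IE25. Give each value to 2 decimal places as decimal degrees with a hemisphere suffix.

45.00° S, 16.00° W

Field I=8, E=4: +8·20° lon, +4·10° lat → SW at lon -20°, lat -50°.
Square 2, 5: +2·2° lon, +5·1° lat → SW at lon -16°, lat -45°.
latitude 45.00° S, longitude 16.00° W.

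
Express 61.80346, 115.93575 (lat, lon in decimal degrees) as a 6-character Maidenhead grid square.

OP71xt

Offset from 180°W / 90°S: lon 295.9357°, lat 151.8035°.
Field: lon ⌊295.9357/20⌋ = 14 → O; lat ⌊151.8035/10⌋ = 15 → P.
Square: lon ⌊15.9357/2⌋ = 7; lat ⌊1.8035/1⌋ = 1.
Subsquare: lon ⌊1.9357/0.0833333⌋ = 23 → x; lat ⌊0.8035/0.0416667⌋ = 19 → t.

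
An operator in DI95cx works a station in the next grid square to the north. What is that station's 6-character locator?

Latitude subsquare x = 23; +1 → 24, wraps to 0 = a, carry into square.
Latitude square 5; +1 → 6.
The longitude characters are unchanged.

DI96ca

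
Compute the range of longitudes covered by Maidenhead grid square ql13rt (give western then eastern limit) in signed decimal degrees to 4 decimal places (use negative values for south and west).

143.4167, 143.5000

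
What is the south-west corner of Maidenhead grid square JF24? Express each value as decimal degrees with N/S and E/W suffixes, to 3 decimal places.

36.000° S, 4.000° E

Field J=9, F=5: +9·20° lon, +5·10° lat → SW at lon 0°, lat -40°.
Square 2, 4: +2·2° lon, +4·1° lat → SW at lon 4°, lat -36°.
latitude 36.000° S, longitude 4.000° E.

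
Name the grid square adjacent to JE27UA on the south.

JE26ux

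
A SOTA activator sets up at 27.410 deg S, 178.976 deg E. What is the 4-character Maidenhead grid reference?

RG92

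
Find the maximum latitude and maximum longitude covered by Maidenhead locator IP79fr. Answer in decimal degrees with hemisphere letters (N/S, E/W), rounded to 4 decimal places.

Field I=8, P=15: +8·20° lon, +15·10° lat → SW at lon -20°, lat 60°.
Square 7, 9: +7·2° lon, +9·1° lat → SW at lon -6°, lat 69°.
Subsquare f=5, r=17: +5·0.0833333° lon, +17·0.0416667° lat → SW at lon -5.58333°, lat 69.7083°.
Cell spans 0.0833333° lon × 0.0416667° lat. NE corner is SW corner plus one full cell.
latitude 69.7500° N, longitude 5.5000° W.

69.7500° N, 5.5000° W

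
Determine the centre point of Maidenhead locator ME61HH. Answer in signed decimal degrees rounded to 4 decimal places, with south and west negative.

-48.6875, 72.6250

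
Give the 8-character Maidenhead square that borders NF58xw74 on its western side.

NF58xw64

Longitude extended square 7; −1 → 6.
The latitude characters are unchanged.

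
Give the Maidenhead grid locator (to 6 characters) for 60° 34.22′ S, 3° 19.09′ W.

IC89ik

Shift to the Maidenhead origin (180°W, 90°S): lon 176.6818, lat 29.4297.
Field: lon ⌊176.6818/20⌋ = 8 → I; lat ⌊29.4297/10⌋ = 2 → C.
Square: lon ⌊16.6818/2⌋ = 8; lat ⌊9.4297/1⌋ = 9.
Subsquare: lon ⌊0.6818/0.0833333⌋ = 8 → i; lat ⌊0.4297/0.0416667⌋ = 10 → k.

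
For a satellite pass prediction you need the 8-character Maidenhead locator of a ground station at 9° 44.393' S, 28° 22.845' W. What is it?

Shift to the Maidenhead origin (180°W, 90°S): lon 151.61925, lat 80.26012.
Field: lon ⌊151.61925/20⌋ = 7 → H; lat ⌊80.26012/10⌋ = 8 → I.
Square: lon ⌊11.61925/2⌋ = 5; lat ⌊0.26012/1⌋ = 0.
Subsquare: lon ⌊1.61925/0.0833333⌋ = 19 → t; lat ⌊0.26012/0.0416667⌋ = 6 → g.
Extended square: lon ⌊0.03592/0.00833333⌋ = 4; lat ⌊0.01012/0.00416667⌋ = 2.

HI50tg42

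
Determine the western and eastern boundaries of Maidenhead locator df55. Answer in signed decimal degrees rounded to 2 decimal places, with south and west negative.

-110.00, -108.00

Field D=3, F=5: +3·20° lon, +5·10° lat → SW at lon -120°, lat -40°.
Square 5, 5: +5·2° lon, +5·1° lat → SW at lon -110°, lat -35°.
Cell spans 2° lon × 1° lat.
west -110.00, east -108.00.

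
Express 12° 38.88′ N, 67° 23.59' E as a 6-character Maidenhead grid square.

MK32qp

Shift to the Maidenhead origin (180°W, 90°S): lon 247.3932, lat 102.6480.
Field: 247.3932/20 → 12 → M, 102.6480/10 → 10 → K; chars MK.
Square: 7.3932/2 → 3, 2.6480/1 → 2; chars 32.
Subsquare: 1.3932/0.0833333 → 16 → q, 0.6480/0.0416667 → 15 → p; chars qp.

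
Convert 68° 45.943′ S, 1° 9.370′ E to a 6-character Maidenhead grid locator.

JC01nf

Offset from 180°W / 90°S: lon 181.1562°, lat 21.2343°.
Field: 181.1562/20 → 9 → J, 21.2343/10 → 2 → C; chars JC.
Square: 1.1562/2 → 0, 1.2343/1 → 1; chars 01.
Subsquare: 1.1562/0.0833333 → 13 → n, 0.2343/0.0416667 → 5 → f; chars nf.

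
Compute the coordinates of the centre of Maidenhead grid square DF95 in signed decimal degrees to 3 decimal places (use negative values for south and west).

Field D=3, F=5: +3·20° lon, +5·10° lat → SW at lon -120°, lat -40°.
Square 9, 5: +9·2° lon, +5·1° lat → SW at lon -102°, lat -35°.
Cell spans 2° lon × 1° lat. Centre is SW corner plus half of each.
latitude -34.500, longitude -101.000.

-34.500, -101.000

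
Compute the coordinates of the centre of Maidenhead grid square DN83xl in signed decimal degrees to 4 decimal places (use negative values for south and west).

43.4792, -102.0417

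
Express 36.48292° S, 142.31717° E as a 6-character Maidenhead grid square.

QF13dm

Offset from 180°W / 90°S: lon 322.3172°, lat 53.5171°.
Field: lon ⌊322.3172/20⌋ = 16 → Q; lat ⌊53.5171/10⌋ = 5 → F.
Square: lon ⌊2.3172/2⌋ = 1; lat ⌊3.5171/1⌋ = 3.
Subsquare: lon ⌊0.3172/0.0833333⌋ = 3 → d; lat ⌊0.5171/0.0416667⌋ = 12 → m.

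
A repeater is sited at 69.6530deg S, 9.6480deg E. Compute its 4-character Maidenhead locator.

Shift to the Maidenhead origin (180°W, 90°S): lon 189.65, lat 20.35.
Field: lon ⌊189.65/20⌋ = 9 → J; lat ⌊20.35/10⌋ = 2 → C.
Square: lon ⌊9.65/2⌋ = 4; lat ⌊0.35/1⌋ = 0.

JC40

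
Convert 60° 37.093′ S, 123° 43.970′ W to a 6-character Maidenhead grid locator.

CC89dj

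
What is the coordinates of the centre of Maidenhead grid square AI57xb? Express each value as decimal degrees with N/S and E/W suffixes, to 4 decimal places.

2.9375° S, 168.0417° W

Field A=0, I=8: +0·20° lon, +8·10° lat → SW at lon -180°, lat -10°.
Square 5, 7: +5·2° lon, +7·1° lat → SW at lon -170°, lat -3°.
Subsquare x=23, b=1: +23·0.0833333° lon, +1·0.0416667° lat → SW at lon -168.083°, lat -2.95833°.
Cell spans 0.0833333° lon × 0.0416667° lat. Centre is SW corner plus half of each.
latitude 2.9375° S, longitude 168.0417° W.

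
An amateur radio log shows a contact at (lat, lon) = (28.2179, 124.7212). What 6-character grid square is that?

PL28if

Offset from 180°W / 90°S: lon 304.7212°, lat 118.2179°.
Field: 304.7212/20 → 15 → P, 118.2179/10 → 11 → L; chars PL.
Square: 4.7212/2 → 2, 8.2179/1 → 8; chars 28.
Subsquare: 0.7212/0.0833333 → 8 → i, 0.2179/0.0416667 → 5 → f; chars if.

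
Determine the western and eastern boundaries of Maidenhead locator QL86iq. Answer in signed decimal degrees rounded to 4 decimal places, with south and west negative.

156.6667, 156.7500

Field Q=16, L=11: +16·20° lon, +11·10° lat → SW at lon 140°, lat 20°.
Square 8, 6: +8·2° lon, +6·1° lat → SW at lon 156°, lat 26°.
Subsquare i=8, q=16: +8·0.0833333° lon, +16·0.0416667° lat → SW at lon 156.667°, lat 26.6667°.
Cell spans 0.0833333° lon × 0.0416667° lat.
west 156.6667, east 156.7500.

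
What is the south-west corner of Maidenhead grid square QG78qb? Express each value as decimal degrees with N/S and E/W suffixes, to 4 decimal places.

Field Q=16, G=6: +16·20° lon, +6·10° lat → SW at lon 140°, lat -30°.
Square 7, 8: +7·2° lon, +8·1° lat → SW at lon 154°, lat -22°.
Subsquare q=16, b=1: +16·0.0833333° lon, +1·0.0416667° lat → SW at lon 155.333°, lat -21.9583°.
latitude 21.9583° S, longitude 155.3333° E.

21.9583° S, 155.3333° E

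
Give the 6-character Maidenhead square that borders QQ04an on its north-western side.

Longitude subsquare a = 0; −1 → -1, wraps to 23 = x, carry into square.
Longitude square 0; −1 → -1, wraps to 9, carry into field.
Longitude field Q = 16; −1 → 15 = P.
Latitude subsquare n = 13; +1 → 14 = o.

PQ94xo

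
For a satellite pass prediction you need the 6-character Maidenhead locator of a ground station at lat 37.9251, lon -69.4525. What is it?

FM57gw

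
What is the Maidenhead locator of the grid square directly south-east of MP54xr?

MP64aq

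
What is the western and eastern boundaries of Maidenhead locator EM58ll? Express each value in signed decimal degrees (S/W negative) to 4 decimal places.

-89.0833, -89.0000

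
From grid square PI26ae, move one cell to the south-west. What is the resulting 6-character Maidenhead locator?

PI16xd

Longitude subsquare a = 0; −1 → -1, wraps to 23 = x, carry into square.
Longitude square 2; −1 → 1.
Latitude subsquare e = 4; −1 → 3 = d.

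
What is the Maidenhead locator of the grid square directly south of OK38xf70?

Latitude extended square 0; −1 → -1, wraps to 9, carry into subsquare.
Latitude subsquare f = 5; −1 → 4 = e.
The longitude characters are unchanged.

OK38xe79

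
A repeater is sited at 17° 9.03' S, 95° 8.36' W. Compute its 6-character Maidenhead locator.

EH22ku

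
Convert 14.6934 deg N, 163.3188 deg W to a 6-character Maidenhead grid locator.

AK84iq

Shift to the Maidenhead origin (180°W, 90°S): lon 16.6812, lat 104.6934.
Field: lon ⌊16.6812/20⌋ = 0 → A; lat ⌊104.6934/10⌋ = 10 → K.
Square: lon ⌊16.6812/2⌋ = 8; lat ⌊4.6934/1⌋ = 4.
Subsquare: lon ⌊0.6812/0.0833333⌋ = 8 → i; lat ⌊0.6934/0.0416667⌋ = 16 → q.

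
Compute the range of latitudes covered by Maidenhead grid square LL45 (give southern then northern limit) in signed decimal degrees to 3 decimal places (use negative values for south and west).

25.000, 26.000

Field L=11, L=11: +11·20° lon, +11·10° lat → SW at lon 40°, lat 20°.
Square 4, 5: +4·2° lon, +5·1° lat → SW at lon 48°, lat 25°.
Cell spans 2° lon × 1° lat.
south 25.000, north 26.000.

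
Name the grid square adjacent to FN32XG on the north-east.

Longitude subsquare x = 23; +1 → 24, wraps to 0 = a, carry into square.
Longitude square 3; +1 → 4.
Latitude subsquare g = 6; +1 → 7 = h.

FN42ah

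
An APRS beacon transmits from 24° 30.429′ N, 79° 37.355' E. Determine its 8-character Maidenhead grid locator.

ML94tm41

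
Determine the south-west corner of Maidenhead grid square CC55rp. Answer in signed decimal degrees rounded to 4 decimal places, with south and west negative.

Field C=2, C=2: +2·20° lon, +2·10° lat → SW at lon -140°, lat -70°.
Square 5, 5: +5·2° lon, +5·1° lat → SW at lon -130°, lat -65°.
Subsquare r=17, p=15: +17·0.0833333° lon, +15·0.0416667° lat → SW at lon -128.583°, lat -64.375°.
latitude -64.3750, longitude -128.5833.

-64.3750, -128.5833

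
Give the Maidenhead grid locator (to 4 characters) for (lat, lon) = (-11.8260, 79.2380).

MH98

Shift to the Maidenhead origin (180°W, 90°S): lon 259.24, lat 78.17.
Field: 259.24/20 → 12 → M, 78.17/10 → 7 → H; chars MH.
Square: 19.24/2 → 9, 8.17/1 → 8; chars 98.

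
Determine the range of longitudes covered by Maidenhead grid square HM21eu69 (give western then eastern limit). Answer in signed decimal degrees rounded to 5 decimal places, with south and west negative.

-35.61667, -35.60833

Field H=7, M=12: +7·20° lon, +12·10° lat → SW at lon -40°, lat 30°.
Square 2, 1: +2·2° lon, +1·1° lat → SW at lon -36°, lat 31°.
Subsquare e=4, u=20: +4·0.0833333° lon, +20·0.0416667° lat → SW at lon -35.6667°, lat 31.8333°.
Extended square 6, 9: +6·0.00833333° lon, +9·0.00416667° lat → SW at lon -35.6167°, lat 31.8708°.
Cell spans 0.00833333° lon × 0.00416667° lat.
west -35.61667, east -35.60833.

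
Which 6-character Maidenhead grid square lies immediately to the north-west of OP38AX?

OP29xa

Longitude subsquare a = 0; −1 → -1, wraps to 23 = x, carry into square.
Longitude square 3; −1 → 2.
Latitude subsquare x = 23; +1 → 24, wraps to 0 = a, carry into square.
Latitude square 8; +1 → 9.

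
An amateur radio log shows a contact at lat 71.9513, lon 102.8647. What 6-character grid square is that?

OQ11kw

Offset from 180°W / 90°S: lon 282.8647°, lat 161.9513°.
Field (20°×10°, letters A–R): 282.8647/20 → 14 → O, 161.9513/10 → 16 → Q; chars OQ.
Square (2°×1°, digits 0–9): 2.8647/2 → 1, 1.9513/1 → 1; chars 11.
Subsquare (5′×2.5′, letters a–x): 0.8647/0.0833333 → 10 → k, 0.9513/0.0416667 → 22 → w; chars kw.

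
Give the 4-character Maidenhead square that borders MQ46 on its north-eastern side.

MQ57

Longitude square 4; +1 → 5.
Latitude square 6; +1 → 7.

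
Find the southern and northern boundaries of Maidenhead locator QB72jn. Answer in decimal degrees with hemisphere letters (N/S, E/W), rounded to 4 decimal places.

Field Q=16, B=1: +16·20° lon, +1·10° lat → SW at lon 140°, lat -80°.
Square 7, 2: +7·2° lon, +2·1° lat → SW at lon 154°, lat -78°.
Subsquare j=9, n=13: +9·0.0833333° lon, +13·0.0416667° lat → SW at lon 154.75°, lat -77.4583°.
Cell spans 0.0833333° lon × 0.0416667° lat.
south 77.4583° S, north 77.4167° S.

77.4583° S, 77.4167° S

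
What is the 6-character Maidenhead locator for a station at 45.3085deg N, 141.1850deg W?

BN95jh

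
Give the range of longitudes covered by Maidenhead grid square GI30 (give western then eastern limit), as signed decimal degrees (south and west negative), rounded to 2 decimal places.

-54.00, -52.00

Field G=6, I=8: +6·20° lon, +8·10° lat → SW at lon -60°, lat -10°.
Square 3, 0: +3·2° lon, +0·1° lat → SW at lon -54°, lat -10°.
Cell spans 2° lon × 1° lat.
west -54.00, east -52.00.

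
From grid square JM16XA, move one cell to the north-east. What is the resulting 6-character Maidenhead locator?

Longitude subsquare x = 23; +1 → 24, wraps to 0 = a, carry into square.
Longitude square 1; +1 → 2.
Latitude subsquare a = 0; +1 → 1 = b.

JM26ab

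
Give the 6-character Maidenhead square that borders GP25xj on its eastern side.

Longitude subsquare x = 23; +1 → 24, wraps to 0 = a, carry into square.
Longitude square 2; +1 → 3.
The latitude characters are unchanged.

GP35aj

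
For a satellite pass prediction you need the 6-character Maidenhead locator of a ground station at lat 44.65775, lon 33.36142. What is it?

Offset from 180°W / 90°S: lon 213.3614°, lat 134.6577°.
Field: 213.3614/20 → 10 → K, 134.6577/10 → 13 → N; chars KN.
Square: 13.3614/2 → 6, 4.6577/1 → 4; chars 64.
Subsquare: 1.3614/0.0833333 → 16 → q, 0.6577/0.0416667 → 15 → p; chars qp.

KN64qp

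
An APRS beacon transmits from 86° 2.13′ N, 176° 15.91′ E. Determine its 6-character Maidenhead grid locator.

RR86da

Shift to the Maidenhead origin (180°W, 90°S): lon 356.2652, lat 176.0355.
Field (20°×10°, letters A–R): 356.2652/20 → 17 → R, 176.0355/10 → 17 → R; chars RR.
Square (2°×1°, digits 0–9): 16.2652/2 → 8, 6.0355/1 → 6; chars 86.
Subsquare (5′×2.5′, letters a–x): 0.2652/0.0833333 → 3 → d, 0.0355/0.0416667 → 0 → a; chars da.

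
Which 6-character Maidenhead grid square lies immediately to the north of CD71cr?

CD71cs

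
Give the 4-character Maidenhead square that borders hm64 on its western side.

HM54

Longitude square 6; −1 → 5.
The latitude characters are unchanged.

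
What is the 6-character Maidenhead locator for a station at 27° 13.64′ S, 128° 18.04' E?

PG42ds

Offset from 180°W / 90°S: lon 308.3007°, lat 62.7727°.
Field: lon ⌊308.3007/20⌋ = 15 → P; lat ⌊62.7727/10⌋ = 6 → G.
Square: lon ⌊8.3007/2⌋ = 4; lat ⌊2.7727/1⌋ = 2.
Subsquare: lon ⌊0.3007/0.0833333⌋ = 3 → d; lat ⌊0.7727/0.0416667⌋ = 18 → s.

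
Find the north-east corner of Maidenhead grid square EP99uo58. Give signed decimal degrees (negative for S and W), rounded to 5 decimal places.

Field E=4, P=15: +4·20° lon, +15·10° lat → SW at lon -100°, lat 60°.
Square 9, 9: +9·2° lon, +9·1° lat → SW at lon -82°, lat 69°.
Subsquare u=20, o=14: +20·0.0833333° lon, +14·0.0416667° lat → SW at lon -80.3333°, lat 69.5833°.
Extended square 5, 8: +5·0.00833333° lon, +8·0.00416667° lat → SW at lon -80.2917°, lat 69.6167°.
Cell spans 0.00833333° lon × 0.00416667° lat. NE corner is SW corner plus one full cell.
latitude 69.62083, longitude -80.28333.

69.62083, -80.28333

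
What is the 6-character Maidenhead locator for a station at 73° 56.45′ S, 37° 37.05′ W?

Shift to the Maidenhead origin (180°W, 90°S): lon 142.3825, lat 16.0592.
Field: lon ⌊142.3825/20⌋ = 7 → H; lat ⌊16.0592/10⌋ = 1 → B.
Square: lon ⌊2.3825/2⌋ = 1; lat ⌊6.0592/1⌋ = 6.
Subsquare: lon ⌊0.3825/0.0833333⌋ = 4 → e; lat ⌊0.0592/0.0416667⌋ = 1 → b.

HB16eb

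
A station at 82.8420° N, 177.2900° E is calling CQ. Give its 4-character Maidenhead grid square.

RR82

Add 180° to longitude and 90° to latitude: 357.29, 172.84.
Field (20°×10°, letters A–R): 357.29/20 → 17 → R, 172.84/10 → 17 → R; chars RR.
Square (2°×1°, digits 0–9): 17.29/2 → 8, 2.84/1 → 2; chars 82.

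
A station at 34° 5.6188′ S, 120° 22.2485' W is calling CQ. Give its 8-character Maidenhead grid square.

CF95tv57

Shift to the Maidenhead origin (180°W, 90°S): lon 59.62919, lat 55.90635.
Field (20°×10°, letters A–R): lon ⌊59.62919/20⌋ = 2 → C; lat ⌊55.90635/10⌋ = 5 → F.
Square (2°×1°, digits 0–9): lon ⌊19.62919/2⌋ = 9; lat ⌊5.90635/1⌋ = 5.
Subsquare (5′×2.5′, letters a–x): lon ⌊1.62919/0.0833333⌋ = 19 → t; lat ⌊0.90635/0.0416667⌋ = 21 → v.
Extended square (30″×15″, digits 0–9): lon ⌊0.04586/0.00833333⌋ = 5; lat ⌊0.03135/0.00416667⌋ = 7.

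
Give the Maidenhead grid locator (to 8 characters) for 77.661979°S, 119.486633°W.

DB02gi11

Shift to the Maidenhead origin (180°W, 90°S): lon 60.51337, lat 12.33802.
Field: 60.51337/20 → 3 → D, 12.33802/10 → 1 → B; chars DB.
Square: 0.51337/2 → 0, 2.33802/1 → 2; chars 02.
Subsquare: 0.51337/0.0833333 → 6 → g, 0.33802/0.0416667 → 8 → i; chars gi.
Extended square: 0.01337/0.00833333 → 1, 0.00469/0.00416667 → 1; chars 11.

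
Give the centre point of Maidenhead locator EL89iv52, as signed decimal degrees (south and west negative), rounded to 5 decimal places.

Field E=4, L=11: +4·20° lon, +11·10° lat → SW at lon -100°, lat 20°.
Square 8, 9: +8·2° lon, +9·1° lat → SW at lon -84°, lat 29°.
Subsquare i=8, v=21: +8·0.0833333° lon, +21·0.0416667° lat → SW at lon -83.3333°, lat 29.875°.
Extended square 5, 2: +5·0.00833333° lon, +2·0.00416667° lat → SW at lon -83.2917°, lat 29.8833°.
Cell spans 0.00833333° lon × 0.00416667° lat. Centre is SW corner plus half of each.
latitude 29.88542, longitude -83.28750.

29.88542, -83.28750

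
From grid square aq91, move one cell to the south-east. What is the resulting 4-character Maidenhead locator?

BQ00

Longitude square 9; +1 → 10, wraps to 0, carry into field.
Longitude field A = 0; +1 → 1 = B.
Latitude square 1; −1 → 0.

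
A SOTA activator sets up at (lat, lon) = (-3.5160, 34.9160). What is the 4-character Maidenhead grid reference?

KI76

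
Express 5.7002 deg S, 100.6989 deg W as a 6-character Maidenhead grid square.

DI94ph

Offset from 180°W / 90°S: lon 79.3011°, lat 84.2998°.
Field (20°×10°, letters A–R): 79.3011/20 → 3 → D, 84.2998/10 → 8 → I; chars DI.
Square (2°×1°, digits 0–9): 19.3011/2 → 9, 4.2998/1 → 4; chars 94.
Subsquare (5′×2.5′, letters a–x): 1.3011/0.0833333 → 15 → p, 0.2998/0.0416667 → 7 → h; chars ph.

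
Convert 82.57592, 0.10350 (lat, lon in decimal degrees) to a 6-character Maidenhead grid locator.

JR02bn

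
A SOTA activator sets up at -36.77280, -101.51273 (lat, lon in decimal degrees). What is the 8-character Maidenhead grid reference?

Shift to the Maidenhead origin (180°W, 90°S): lon 78.48727, lat 53.22720.
Field: 78.48727/20 → 3 → D, 53.22720/10 → 5 → F; chars DF.
Square: 18.48727/2 → 9, 3.22720/1 → 3; chars 93.
Subsquare: 0.48727/0.0833333 → 5 → f, 0.22720/0.0416667 → 5 → f; chars ff.
Extended square: 0.07060/0.00833333 → 8, 0.01887/0.00416667 → 4; chars 84.

DF93ff84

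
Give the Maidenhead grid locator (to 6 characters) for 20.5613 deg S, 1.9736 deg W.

IG99ak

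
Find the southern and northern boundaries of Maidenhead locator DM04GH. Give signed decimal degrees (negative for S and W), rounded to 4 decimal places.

Field D=3, M=12: +3·20° lon, +12·10° lat → SW at lon -120°, lat 30°.
Square 0, 4: +0·2° lon, +4·1° lat → SW at lon -120°, lat 34°.
Subsquare g=6, h=7: +6·0.0833333° lon, +7·0.0416667° lat → SW at lon -119.5°, lat 34.2917°.
Cell spans 0.0833333° lon × 0.0416667° lat.
south 34.2917, north 34.3333.

34.2917, 34.3333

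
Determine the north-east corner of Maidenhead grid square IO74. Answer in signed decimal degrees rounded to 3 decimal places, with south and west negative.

55.000, -4.000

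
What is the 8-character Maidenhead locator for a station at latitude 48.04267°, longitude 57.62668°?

Offset from 180°W / 90°S: lon 237.62668°, lat 138.04267°.
Field: 237.62668/20 → 11 → L, 138.04267/10 → 13 → N; chars LN.
Square: 17.62668/2 → 8, 8.04267/1 → 8; chars 88.
Subsquare: 1.62668/0.0833333 → 19 → t, 0.04267/0.0416667 → 1 → b; chars tb.
Extended square: 0.04335/0.00833333 → 5, 0.00100/0.00416667 → 0; chars 50.

LN88tb50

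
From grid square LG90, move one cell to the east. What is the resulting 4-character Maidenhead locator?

MG00

Longitude square 9; +1 → 10, wraps to 0, carry into field.
Longitude field L = 11; +1 → 12 = M.
The latitude characters are unchanged.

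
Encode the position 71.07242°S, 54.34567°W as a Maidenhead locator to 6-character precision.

GB28tw

Add 180° to longitude and 90° to latitude: 125.6543, 18.9276.
Field (20°×10°, letters A–R): 125.6543/20 → 6 → G, 18.9276/10 → 1 → B; chars GB.
Square (2°×1°, digits 0–9): 5.6543/2 → 2, 8.9276/1 → 8; chars 28.
Subsquare (5′×2.5′, letters a–x): 1.6543/0.0833333 → 19 → t, 0.9276/0.0416667 → 22 → w; chars tw.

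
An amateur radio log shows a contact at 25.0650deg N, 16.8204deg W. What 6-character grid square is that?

IL15ob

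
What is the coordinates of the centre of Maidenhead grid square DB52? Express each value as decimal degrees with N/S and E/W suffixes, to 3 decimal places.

77.500° S, 109.000° W

Field D=3, B=1: +3·20° lon, +1·10° lat → SW at lon -120°, lat -80°.
Square 5, 2: +5·2° lon, +2·1° lat → SW at lon -110°, lat -78°.
Cell spans 2° lon × 1° lat. Centre is SW corner plus half of each.
latitude 77.500° S, longitude 109.000° W.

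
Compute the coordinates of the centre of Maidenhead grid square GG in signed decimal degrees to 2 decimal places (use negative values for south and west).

Field G=6, G=6: +6·20° lon, +6·10° lat → SW at lon -60°, lat -30°.
Cell spans 20° lon × 10° lat. Centre is SW corner plus half of each.
latitude -25.00, longitude -50.00.

-25.00, -50.00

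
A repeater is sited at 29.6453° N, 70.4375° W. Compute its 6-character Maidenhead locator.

Add 180° to longitude and 90° to latitude: 109.5625, 119.6453.
Field: lon ⌊109.5625/20⌋ = 5 → F; lat ⌊119.6453/10⌋ = 11 → L.
Square: lon ⌊9.5625/2⌋ = 4; lat ⌊9.6453/1⌋ = 9.
Subsquare: lon ⌊1.5625/0.0833333⌋ = 18 → s; lat ⌊0.6453/0.0416667⌋ = 15 → p.

FL49sp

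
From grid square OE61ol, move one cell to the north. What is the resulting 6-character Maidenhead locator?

Latitude subsquare l = 11; +1 → 12 = m.
The longitude characters are unchanged.

OE61om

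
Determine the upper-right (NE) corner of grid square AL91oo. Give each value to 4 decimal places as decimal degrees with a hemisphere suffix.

21.6250° N, 160.7500° W

Field A=0, L=11: +0·20° lon, +11·10° lat → SW at lon -180°, lat 20°.
Square 9, 1: +9·2° lon, +1·1° lat → SW at lon -162°, lat 21°.
Subsquare o=14, o=14: +14·0.0833333° lon, +14·0.0416667° lat → SW at lon -160.833°, lat 21.5833°.
Cell spans 0.0833333° lon × 0.0416667° lat. NE corner is SW corner plus one full cell.
latitude 21.6250° N, longitude 160.7500° W.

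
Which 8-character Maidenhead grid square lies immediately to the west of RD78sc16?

RD78sc06

Longitude extended square 1; −1 → 0.
The latitude characters are unchanged.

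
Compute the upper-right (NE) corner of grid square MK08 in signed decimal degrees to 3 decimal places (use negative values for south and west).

19.000, 62.000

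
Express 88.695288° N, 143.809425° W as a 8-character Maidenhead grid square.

BR88cq26

Shift to the Maidenhead origin (180°W, 90°S): lon 36.19057, lat 178.69529.
Field: lon ⌊36.19057/20⌋ = 1 → B; lat ⌊178.69529/10⌋ = 17 → R.
Square: lon ⌊16.19057/2⌋ = 8; lat ⌊8.69529/1⌋ = 8.
Subsquare: lon ⌊0.19057/0.0833333⌋ = 2 → c; lat ⌊0.69529/0.0416667⌋ = 16 → q.
Extended square: lon ⌊0.02391/0.00833333⌋ = 2; lat ⌊0.02862/0.00416667⌋ = 6.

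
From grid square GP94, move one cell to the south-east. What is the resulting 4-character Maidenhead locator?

HP03

Longitude square 9; +1 → 10, wraps to 0, carry into field.
Longitude field G = 6; +1 → 7 = H.
Latitude square 4; −1 → 3.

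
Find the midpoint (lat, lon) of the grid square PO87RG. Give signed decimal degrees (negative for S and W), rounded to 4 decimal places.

57.2708, 137.4583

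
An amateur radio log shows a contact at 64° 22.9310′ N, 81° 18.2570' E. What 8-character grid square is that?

NP04pj61

Offset from 180°W / 90°S: lon 261.30428°, lat 154.38218°.
Field (20°×10°, letters A–R): 261.30428/20 → 13 → N, 154.38218/10 → 15 → P; chars NP.
Square (2°×1°, digits 0–9): 1.30428/2 → 0, 4.38218/1 → 4; chars 04.
Subsquare (5′×2.5′, letters a–x): 1.30428/0.0833333 → 15 → p, 0.38218/0.0416667 → 9 → j; chars pj.
Extended square (30″×15″, digits 0–9): 0.05428/0.00833333 → 6, 0.00718/0.00416667 → 1; chars 61.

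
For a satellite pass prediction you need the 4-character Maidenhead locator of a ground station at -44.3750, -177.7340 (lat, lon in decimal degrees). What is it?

Add 180° to longitude and 90° to latitude: 2.27, 45.62.
Field (20°×10°, letters A–R): lon ⌊2.27/20⌋ = 0 → A; lat ⌊45.62/10⌋ = 4 → E.
Square (2°×1°, digits 0–9): lon ⌊2.27/2⌋ = 1; lat ⌊5.62/1⌋ = 5.

AE15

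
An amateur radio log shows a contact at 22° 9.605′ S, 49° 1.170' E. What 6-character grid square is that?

LG47mu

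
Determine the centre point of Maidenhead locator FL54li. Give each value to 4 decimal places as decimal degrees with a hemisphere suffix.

Field F=5, L=11: +5·20° lon, +11·10° lat → SW at lon -80°, lat 20°.
Square 5, 4: +5·2° lon, +4·1° lat → SW at lon -70°, lat 24°.
Subsquare l=11, i=8: +11·0.0833333° lon, +8·0.0416667° lat → SW at lon -69.0833°, lat 24.3333°.
Cell spans 0.0833333° lon × 0.0416667° lat. Centre is SW corner plus half of each.
latitude 24.3542° N, longitude 69.0417° W.

24.3542° N, 69.0417° W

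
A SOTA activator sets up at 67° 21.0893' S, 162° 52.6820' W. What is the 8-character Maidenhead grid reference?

AC82np45

Offset from 180°W / 90°S: lon 17.12197°, lat 22.64851°.
Field: lon ⌊17.12197/20⌋ = 0 → A; lat ⌊22.64851/10⌋ = 2 → C.
Square: lon ⌊17.12197/2⌋ = 8; lat ⌊2.64851/1⌋ = 2.
Subsquare: lon ⌊1.12197/0.0833333⌋ = 13 → n; lat ⌊0.64851/0.0416667⌋ = 15 → p.
Extended square: lon ⌊0.03863/0.00833333⌋ = 4; lat ⌊0.02351/0.00416667⌋ = 5.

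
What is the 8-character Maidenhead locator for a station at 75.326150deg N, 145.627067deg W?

BQ75eh48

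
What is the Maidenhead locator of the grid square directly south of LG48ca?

LG47cx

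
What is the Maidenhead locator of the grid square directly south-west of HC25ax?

HC15xw

Longitude subsquare a = 0; −1 → -1, wraps to 23 = x, carry into square.
Longitude square 2; −1 → 1.
Latitude subsquare x = 23; −1 → 22 = w.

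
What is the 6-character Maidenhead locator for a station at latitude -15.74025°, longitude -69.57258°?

FH54fg

Offset from 180°W / 90°S: lon 110.4274°, lat 74.2597°.
Field (20°×10°, letters A–R): 110.4274/20 → 5 → F, 74.2597/10 → 7 → H; chars FH.
Square (2°×1°, digits 0–9): 10.4274/2 → 5, 4.2597/1 → 4; chars 54.
Subsquare (5′×2.5′, letters a–x): 0.4274/0.0833333 → 5 → f, 0.2597/0.0416667 → 6 → g; chars fg.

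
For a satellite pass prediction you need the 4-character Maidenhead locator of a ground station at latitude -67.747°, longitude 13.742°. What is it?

JC62

Add 180° to longitude and 90° to latitude: 193.74, 22.25.
Field (20°×10°, letters A–R): 193.74/20 → 9 → J, 22.25/10 → 2 → C; chars JC.
Square (2°×1°, digits 0–9): 13.74/2 → 6, 2.25/1 → 2; chars 62.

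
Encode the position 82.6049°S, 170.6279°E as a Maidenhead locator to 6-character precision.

Offset from 180°W / 90°S: lon 350.6279°, lat 7.3951°.
Field: lon ⌊350.6279/20⌋ = 17 → R; lat ⌊7.3951/10⌋ = 0 → A.
Square: lon ⌊10.6279/2⌋ = 5; lat ⌊7.3951/1⌋ = 7.
Subsquare: lon ⌊0.6279/0.0833333⌋ = 7 → h; lat ⌊0.3951/0.0416667⌋ = 9 → j.

RA57hj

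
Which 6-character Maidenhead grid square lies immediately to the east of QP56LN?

QP56mn

Longitude subsquare l = 11; +1 → 12 = m.
The latitude characters are unchanged.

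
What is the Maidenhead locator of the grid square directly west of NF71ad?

Longitude subsquare a = 0; −1 → -1, wraps to 23 = x, carry into square.
Longitude square 7; −1 → 6.
The latitude characters are unchanged.

NF61xd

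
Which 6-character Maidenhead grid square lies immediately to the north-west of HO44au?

HO34xv

Longitude subsquare a = 0; −1 → -1, wraps to 23 = x, carry into square.
Longitude square 4; −1 → 3.
Latitude subsquare u = 20; +1 → 21 = v.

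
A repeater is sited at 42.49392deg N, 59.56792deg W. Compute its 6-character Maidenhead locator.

Shift to the Maidenhead origin (180°W, 90°S): lon 120.4321, lat 132.4939.
Field: 120.4321/20 → 6 → G, 132.4939/10 → 13 → N; chars GN.
Square: 0.4321/2 → 0, 2.4939/1 → 2; chars 02.
Subsquare: 0.4321/0.0833333 → 5 → f, 0.4939/0.0416667 → 11 → l; chars fl.

GN02fl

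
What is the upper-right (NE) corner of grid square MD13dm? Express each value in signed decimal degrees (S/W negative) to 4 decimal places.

Field M=12, D=3: +12·20° lon, +3·10° lat → SW at lon 60°, lat -60°.
Square 1, 3: +1·2° lon, +3·1° lat → SW at lon 62°, lat -57°.
Subsquare d=3, m=12: +3·0.0833333° lon, +12·0.0416667° lat → SW at lon 62.25°, lat -56.5°.
Cell spans 0.0833333° lon × 0.0416667° lat. NE corner is SW corner plus one full cell.
latitude -56.4583, longitude 62.3333.

-56.4583, 62.3333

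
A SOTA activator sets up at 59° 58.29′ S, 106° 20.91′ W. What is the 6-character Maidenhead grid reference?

DD60ta

Offset from 180°W / 90°S: lon 73.6515°, lat 30.0285°.
Field (20°×10°, letters A–R): 73.6515/20 → 3 → D, 30.0285/10 → 3 → D; chars DD.
Square (2°×1°, digits 0–9): 13.6515/2 → 6, 0.0285/1 → 0; chars 60.
Subsquare (5′×2.5′, letters a–x): 1.6515/0.0833333 → 19 → t, 0.0285/0.0416667 → 0 → a; chars ta.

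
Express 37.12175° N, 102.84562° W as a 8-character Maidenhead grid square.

DM87nc89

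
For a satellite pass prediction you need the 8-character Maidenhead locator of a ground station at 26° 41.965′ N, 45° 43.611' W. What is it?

Offset from 180°W / 90°S: lon 134.27315°, lat 116.69942°.
Field: 134.27315/20 → 6 → G, 116.69942/10 → 11 → L; chars GL.
Square: 14.27315/2 → 7, 6.69942/1 → 6; chars 76.
Subsquare: 0.27315/0.0833333 → 3 → d, 0.69942/0.0416667 → 16 → q; chars dq.
Extended square: 0.02315/0.00833333 → 2, 0.03275/0.00416667 → 7; chars 27.

GL76dq27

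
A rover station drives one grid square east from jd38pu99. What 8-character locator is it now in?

JD38qu09

Longitude extended square 9; +1 → 10, wraps to 0, carry into subsquare.
Longitude subsquare p = 15; +1 → 16 = q.
The latitude characters are unchanged.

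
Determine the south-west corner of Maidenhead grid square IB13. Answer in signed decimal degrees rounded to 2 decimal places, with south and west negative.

-77.00, -18.00

Field I=8, B=1: +8·20° lon, +1·10° lat → SW at lon -20°, lat -80°.
Square 1, 3: +1·2° lon, +3·1° lat → SW at lon -18°, lat -77°.
latitude -77.00, longitude -18.00.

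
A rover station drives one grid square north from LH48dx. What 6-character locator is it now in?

LH49da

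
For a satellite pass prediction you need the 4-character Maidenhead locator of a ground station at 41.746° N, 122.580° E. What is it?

PN11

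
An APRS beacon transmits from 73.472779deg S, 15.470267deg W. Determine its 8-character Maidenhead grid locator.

IB26gm36

Shift to the Maidenhead origin (180°W, 90°S): lon 164.52973, lat 16.52722.
Field: lon ⌊164.52973/20⌋ = 8 → I; lat ⌊16.52722/10⌋ = 1 → B.
Square: lon ⌊4.52973/2⌋ = 2; lat ⌊6.52722/1⌋ = 6.
Subsquare: lon ⌊0.52973/0.0833333⌋ = 6 → g; lat ⌊0.52722/0.0416667⌋ = 12 → m.
Extended square: lon ⌊0.02973/0.00833333⌋ = 3; lat ⌊0.02722/0.00416667⌋ = 6.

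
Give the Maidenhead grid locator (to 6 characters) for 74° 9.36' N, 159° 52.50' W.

BQ04bd

Shift to the Maidenhead origin (180°W, 90°S): lon 20.1250, lat 164.1560.
Field: 20.1250/20 → 1 → B, 164.1560/10 → 16 → Q; chars BQ.
Square: 0.1250/2 → 0, 4.1560/1 → 4; chars 04.
Subsquare: 0.1250/0.0833333 → 1 → b, 0.1560/0.0416667 → 3 → d; chars bd.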